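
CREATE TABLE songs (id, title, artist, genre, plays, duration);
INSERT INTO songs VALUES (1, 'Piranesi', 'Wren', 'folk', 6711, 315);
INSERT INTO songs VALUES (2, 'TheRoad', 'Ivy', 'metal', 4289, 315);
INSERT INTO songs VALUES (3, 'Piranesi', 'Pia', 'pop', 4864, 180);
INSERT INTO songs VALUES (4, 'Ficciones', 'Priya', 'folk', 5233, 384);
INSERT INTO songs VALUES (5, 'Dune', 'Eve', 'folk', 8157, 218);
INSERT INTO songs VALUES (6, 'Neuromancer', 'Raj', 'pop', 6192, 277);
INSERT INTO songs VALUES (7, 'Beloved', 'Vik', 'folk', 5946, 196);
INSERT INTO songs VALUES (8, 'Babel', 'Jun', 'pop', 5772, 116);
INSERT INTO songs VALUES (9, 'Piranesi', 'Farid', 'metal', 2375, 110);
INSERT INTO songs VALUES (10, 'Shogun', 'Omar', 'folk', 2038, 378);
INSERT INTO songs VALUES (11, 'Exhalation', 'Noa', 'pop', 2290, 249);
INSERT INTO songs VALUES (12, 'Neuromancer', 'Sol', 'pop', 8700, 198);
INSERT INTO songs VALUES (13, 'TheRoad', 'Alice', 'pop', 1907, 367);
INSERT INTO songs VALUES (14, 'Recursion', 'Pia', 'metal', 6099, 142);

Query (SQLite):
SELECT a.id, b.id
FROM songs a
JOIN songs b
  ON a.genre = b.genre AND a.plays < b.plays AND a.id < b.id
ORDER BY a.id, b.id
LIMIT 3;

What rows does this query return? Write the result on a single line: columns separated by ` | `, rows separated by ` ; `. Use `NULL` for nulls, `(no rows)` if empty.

1 | 5 ; 2 | 14 ; 3 | 6

Pairs (a,b) with same genre, a.plays < b.plays, a.id < b.id.
genre groups: folk:{1,4,5,7,10} metal:{2,9,14} pop:{3,6,8,11,12,13}
Ordered by (a.id, b.id); first 3.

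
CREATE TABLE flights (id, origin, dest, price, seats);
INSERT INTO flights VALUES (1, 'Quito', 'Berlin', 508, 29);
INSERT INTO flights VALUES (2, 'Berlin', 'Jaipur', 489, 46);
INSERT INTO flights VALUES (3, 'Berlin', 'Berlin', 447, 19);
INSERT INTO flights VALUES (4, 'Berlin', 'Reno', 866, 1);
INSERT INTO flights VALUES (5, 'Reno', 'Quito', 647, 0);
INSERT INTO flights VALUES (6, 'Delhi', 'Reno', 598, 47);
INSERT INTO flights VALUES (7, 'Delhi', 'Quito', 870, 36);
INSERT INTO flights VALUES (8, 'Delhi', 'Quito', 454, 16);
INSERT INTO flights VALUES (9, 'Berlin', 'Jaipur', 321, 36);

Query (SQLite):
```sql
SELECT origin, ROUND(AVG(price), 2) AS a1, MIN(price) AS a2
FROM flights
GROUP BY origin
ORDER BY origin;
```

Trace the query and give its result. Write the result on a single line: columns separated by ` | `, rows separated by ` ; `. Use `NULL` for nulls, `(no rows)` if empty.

Berlin | 530.75 | 321 ; Delhi | 640.67 | 454 ; Quito | 508 | 508 ; Reno | 647 | 647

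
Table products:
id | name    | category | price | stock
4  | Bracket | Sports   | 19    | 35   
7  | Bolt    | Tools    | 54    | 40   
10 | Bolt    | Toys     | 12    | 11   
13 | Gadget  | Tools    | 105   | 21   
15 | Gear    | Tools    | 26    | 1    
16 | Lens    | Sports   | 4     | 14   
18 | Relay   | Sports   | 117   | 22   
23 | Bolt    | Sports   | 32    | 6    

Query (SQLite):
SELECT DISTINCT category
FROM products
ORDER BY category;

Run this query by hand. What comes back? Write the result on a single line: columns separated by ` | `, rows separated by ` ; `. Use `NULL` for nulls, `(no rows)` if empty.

Collect distinct category values from products.

Sports ; Tools ; Toys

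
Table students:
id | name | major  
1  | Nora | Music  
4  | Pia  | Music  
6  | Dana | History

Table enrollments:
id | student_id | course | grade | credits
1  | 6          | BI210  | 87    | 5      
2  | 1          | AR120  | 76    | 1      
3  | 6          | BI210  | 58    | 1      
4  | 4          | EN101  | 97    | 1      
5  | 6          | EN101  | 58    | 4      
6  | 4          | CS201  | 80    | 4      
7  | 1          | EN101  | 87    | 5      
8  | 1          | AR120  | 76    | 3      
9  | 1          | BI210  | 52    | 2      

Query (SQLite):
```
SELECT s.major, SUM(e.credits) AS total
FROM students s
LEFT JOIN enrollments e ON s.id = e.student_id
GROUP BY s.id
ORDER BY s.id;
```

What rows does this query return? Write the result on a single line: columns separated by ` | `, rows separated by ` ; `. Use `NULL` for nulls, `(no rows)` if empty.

Music | 11 ; Music | 5 ; History | 10

LEFT JOIN keeps every students row; unmatched ones get NULL for enrollments columns.
Group by students.id and compute SUM(e.credits). SUM over an all-NULL group is NULL.
  1: ids {2, 7, 8, 9} → SUM(e.credits)=11
  4: ids {4, 6} → SUM(e.credits)=5
  6: ids {1, 3, 5} → SUM(e.credits)=10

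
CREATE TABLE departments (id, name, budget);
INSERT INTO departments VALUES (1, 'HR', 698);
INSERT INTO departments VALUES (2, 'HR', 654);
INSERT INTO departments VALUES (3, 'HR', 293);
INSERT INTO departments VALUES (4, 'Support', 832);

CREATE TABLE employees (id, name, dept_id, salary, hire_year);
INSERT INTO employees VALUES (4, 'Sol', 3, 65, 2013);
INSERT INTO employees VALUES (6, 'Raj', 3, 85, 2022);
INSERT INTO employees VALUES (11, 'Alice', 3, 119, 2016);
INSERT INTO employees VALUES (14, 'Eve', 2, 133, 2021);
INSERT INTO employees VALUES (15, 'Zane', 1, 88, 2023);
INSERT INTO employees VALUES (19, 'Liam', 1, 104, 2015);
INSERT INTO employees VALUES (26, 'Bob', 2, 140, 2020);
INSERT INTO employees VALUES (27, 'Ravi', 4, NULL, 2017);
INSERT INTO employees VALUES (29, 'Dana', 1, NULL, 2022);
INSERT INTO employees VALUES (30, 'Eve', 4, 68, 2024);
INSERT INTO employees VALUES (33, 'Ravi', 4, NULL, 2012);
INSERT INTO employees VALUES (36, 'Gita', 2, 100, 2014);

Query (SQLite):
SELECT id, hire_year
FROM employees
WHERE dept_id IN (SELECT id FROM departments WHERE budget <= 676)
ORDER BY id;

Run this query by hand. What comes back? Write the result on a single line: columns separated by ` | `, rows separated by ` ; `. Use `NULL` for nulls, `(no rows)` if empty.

Inner query: departments.id where budget <= 676.
Outer: keep employees rows whose dept_id is in that set.
Inner query → {2, 3}

4 | 2013 ; 6 | 2022 ; 11 | 2016 ; 14 | 2021 ; 26 | 2020 ; 36 | 2014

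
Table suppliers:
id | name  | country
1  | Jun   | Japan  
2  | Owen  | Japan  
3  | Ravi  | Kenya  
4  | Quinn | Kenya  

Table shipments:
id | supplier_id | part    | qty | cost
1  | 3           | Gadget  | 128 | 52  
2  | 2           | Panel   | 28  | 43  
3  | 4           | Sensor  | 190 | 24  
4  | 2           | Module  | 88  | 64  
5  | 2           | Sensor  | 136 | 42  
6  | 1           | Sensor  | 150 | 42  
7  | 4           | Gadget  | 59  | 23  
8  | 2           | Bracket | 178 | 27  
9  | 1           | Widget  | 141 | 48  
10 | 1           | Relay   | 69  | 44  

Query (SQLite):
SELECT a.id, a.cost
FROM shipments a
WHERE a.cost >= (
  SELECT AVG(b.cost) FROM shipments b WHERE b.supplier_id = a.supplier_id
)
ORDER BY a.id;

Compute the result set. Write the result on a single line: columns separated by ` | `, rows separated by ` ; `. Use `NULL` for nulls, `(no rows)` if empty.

1 | 52 ; 3 | 24 ; 4 | 64 ; 9 | 48

For each shipments row a, compute AVG(cost) over rows sharing a.supplier_id.
Keep row a if a.cost >= that per-group AVG.
  supplier_id=1: AVG(cost) = 44.666667
  supplier_id=2: AVG(cost) = 44.0
  supplier_id=3: AVG(cost) = 52.0
  supplier_id=4: AVG(cost) = 23.5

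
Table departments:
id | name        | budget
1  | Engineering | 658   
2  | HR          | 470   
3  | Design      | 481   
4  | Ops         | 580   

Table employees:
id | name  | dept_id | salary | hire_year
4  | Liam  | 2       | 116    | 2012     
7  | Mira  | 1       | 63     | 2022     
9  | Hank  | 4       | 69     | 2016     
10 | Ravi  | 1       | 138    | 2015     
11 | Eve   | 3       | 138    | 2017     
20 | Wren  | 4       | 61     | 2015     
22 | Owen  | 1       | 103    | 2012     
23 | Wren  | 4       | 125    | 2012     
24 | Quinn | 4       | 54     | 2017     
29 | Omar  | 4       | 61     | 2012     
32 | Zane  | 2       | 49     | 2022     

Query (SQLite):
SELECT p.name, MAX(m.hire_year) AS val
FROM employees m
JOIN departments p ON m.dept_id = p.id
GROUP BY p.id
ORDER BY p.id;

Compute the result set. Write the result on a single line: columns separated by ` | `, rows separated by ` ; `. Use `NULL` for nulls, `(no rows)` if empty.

Engineering | 2022 ; HR | 2022 ; Design | 2017 ; Ops | 2017

Join each employees row to its departments via dept_id.
Group joined rows by departments.id; compute MAX(m.hire_year) per group.
  1: ids {7, 10, 22} → MAX(m.hire_year)=2022
  2: ids {4, 32} → MAX(m.hire_year)=2022
  3: ids {11} → MAX(m.hire_year)=2017
  4: ids {9, 20, 23, 24, 29} → MAX(m.hire_year)=2017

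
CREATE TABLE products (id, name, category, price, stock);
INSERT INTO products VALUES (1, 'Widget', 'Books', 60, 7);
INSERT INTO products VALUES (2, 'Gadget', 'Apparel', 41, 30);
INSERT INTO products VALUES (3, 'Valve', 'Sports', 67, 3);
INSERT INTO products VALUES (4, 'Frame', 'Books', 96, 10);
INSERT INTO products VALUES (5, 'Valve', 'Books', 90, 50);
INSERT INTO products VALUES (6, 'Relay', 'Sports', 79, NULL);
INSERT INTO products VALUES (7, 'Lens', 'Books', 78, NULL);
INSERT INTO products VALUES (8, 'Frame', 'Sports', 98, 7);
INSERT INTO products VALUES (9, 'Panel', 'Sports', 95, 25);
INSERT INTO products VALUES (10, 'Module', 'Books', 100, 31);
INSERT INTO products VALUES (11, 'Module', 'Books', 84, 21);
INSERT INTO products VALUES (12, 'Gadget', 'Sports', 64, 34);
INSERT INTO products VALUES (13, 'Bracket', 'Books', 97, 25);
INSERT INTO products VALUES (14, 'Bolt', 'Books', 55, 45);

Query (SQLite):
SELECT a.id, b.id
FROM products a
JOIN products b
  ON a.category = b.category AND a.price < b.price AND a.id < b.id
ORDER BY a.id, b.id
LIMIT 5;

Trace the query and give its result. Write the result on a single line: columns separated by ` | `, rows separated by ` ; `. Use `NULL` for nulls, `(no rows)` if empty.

1 | 4 ; 1 | 5 ; 1 | 7 ; 1 | 10 ; 1 | 11

Pairs (a,b) with same category, a.price < b.price, a.id < b.id.
category groups: Apparel:{2} Books:{1,4,5,7,10,11,13,14} Sports:{3,6,8,9,12}
Ordered by (a.id, b.id); first 5.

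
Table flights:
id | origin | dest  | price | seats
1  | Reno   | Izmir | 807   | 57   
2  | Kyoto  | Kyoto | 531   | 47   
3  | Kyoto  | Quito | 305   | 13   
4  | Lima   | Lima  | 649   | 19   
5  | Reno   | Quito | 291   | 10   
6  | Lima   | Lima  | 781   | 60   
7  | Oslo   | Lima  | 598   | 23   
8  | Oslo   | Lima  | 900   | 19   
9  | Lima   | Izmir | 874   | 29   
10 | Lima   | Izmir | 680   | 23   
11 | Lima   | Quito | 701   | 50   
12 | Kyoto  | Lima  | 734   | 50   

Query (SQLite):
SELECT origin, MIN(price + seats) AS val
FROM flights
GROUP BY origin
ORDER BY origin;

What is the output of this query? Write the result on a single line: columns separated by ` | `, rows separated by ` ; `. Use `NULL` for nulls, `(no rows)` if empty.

For each row compute price + seats.
Group by origin; take MIN of the expression per group.
  Kyoto: ids {2, 3, 12} → MIN(price + seats)=318
  Lima: ids {4, 6, 9, 10, 11} → MIN(price + seats)=668
  Oslo: ids {7, 8} → MIN(price + seats)=621
  Reno: ids {1, 5} → MIN(price + seats)=301

Kyoto | 318 ; Lima | 668 ; Oslo | 621 ; Reno | 301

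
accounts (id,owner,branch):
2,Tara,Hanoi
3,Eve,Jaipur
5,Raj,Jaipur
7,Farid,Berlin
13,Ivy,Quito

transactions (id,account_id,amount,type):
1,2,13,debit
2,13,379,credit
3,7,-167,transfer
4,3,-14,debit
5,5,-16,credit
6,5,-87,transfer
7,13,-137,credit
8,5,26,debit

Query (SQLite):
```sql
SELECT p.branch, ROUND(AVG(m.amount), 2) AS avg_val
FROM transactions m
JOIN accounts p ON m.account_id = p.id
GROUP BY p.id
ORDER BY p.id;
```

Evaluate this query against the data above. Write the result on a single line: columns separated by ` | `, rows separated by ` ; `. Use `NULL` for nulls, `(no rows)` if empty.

Hanoi | 13 ; Jaipur | -14 ; Jaipur | -25.67 ; Berlin | -167 ; Quito | 121

Join each transactions row to its accounts via account_id.
Group joined rows by accounts.id; compute ROUND(AVG(m.amount), 2) per group.
  2: ids {1} → ROUND(AVG(m.amount), 2)=13
  3: ids {4} → ROUND(AVG(m.amount), 2)=-14
  5: ids {5, 6, 8} → ROUND(AVG(m.amount), 2)=-25.67
  7: ids {3} → ROUND(AVG(m.amount), 2)=-167
  13: ids {2, 7} → ROUND(AVG(m.amount), 2)=121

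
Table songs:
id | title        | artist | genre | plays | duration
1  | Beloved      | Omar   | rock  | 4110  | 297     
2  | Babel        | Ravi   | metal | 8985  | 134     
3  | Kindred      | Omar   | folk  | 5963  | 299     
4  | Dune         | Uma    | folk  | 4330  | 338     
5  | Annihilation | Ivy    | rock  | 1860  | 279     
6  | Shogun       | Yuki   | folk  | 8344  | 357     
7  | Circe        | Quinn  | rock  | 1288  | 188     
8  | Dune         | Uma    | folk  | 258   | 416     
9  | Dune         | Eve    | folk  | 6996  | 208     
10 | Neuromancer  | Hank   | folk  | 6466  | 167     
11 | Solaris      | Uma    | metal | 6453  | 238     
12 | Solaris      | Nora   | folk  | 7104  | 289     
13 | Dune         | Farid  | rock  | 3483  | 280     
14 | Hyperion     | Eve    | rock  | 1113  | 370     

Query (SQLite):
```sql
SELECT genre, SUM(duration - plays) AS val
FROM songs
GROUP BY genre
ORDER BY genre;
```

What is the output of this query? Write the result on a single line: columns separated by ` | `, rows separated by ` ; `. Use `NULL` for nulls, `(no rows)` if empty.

For each row compute duration - plays.
Group by genre; take SUM of the expression per group.
  folk: ids {3, 4, 6, 8, 9, 10, 12} → SUM(duration - plays)=-37387
  metal: ids {2, 11} → SUM(duration - plays)=-15066
  rock: ids {1, 5, 7, 13, 14} → SUM(duration - plays)=-10440

folk | -37387 ; metal | -15066 ; rock | -10440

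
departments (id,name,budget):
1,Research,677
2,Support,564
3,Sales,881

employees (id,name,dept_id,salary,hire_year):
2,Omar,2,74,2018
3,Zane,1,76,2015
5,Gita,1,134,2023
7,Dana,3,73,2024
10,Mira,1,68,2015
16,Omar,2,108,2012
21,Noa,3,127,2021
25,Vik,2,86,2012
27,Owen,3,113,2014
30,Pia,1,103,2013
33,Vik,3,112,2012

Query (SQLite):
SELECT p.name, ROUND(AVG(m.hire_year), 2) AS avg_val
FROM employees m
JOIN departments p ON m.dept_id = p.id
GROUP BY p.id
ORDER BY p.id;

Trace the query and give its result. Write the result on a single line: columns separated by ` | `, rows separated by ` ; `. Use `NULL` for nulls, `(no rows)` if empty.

Join each employees row to its departments via dept_id.
Group joined rows by departments.id; compute ROUND(AVG(m.hire_year), 2) per group.
  1: ids {3, 5, 10, 30} → ROUND(AVG(m.hire_year), 2)=2016.5
  2: ids {2, 16, 25} → ROUND(AVG(m.hire_year), 2)=2014
  3: ids {7, 21, 27, 33} → ROUND(AVG(m.hire_year), 2)=2017.75

Research | 2016.5 ; Support | 2014 ; Sales | 2017.75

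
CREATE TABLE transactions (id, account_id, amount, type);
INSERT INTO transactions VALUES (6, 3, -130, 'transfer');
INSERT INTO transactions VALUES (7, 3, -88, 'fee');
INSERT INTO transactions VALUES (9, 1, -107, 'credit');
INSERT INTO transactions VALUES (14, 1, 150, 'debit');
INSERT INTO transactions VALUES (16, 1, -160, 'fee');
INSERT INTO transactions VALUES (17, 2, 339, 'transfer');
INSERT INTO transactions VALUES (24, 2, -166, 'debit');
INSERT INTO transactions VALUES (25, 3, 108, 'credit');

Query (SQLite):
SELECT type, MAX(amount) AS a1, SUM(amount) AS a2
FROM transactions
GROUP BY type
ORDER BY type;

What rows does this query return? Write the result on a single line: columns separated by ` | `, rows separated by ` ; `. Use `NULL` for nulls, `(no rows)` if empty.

credit | 108 | 1 ; debit | 150 | -16 ; fee | -88 | -248 ; transfer | 339 | 209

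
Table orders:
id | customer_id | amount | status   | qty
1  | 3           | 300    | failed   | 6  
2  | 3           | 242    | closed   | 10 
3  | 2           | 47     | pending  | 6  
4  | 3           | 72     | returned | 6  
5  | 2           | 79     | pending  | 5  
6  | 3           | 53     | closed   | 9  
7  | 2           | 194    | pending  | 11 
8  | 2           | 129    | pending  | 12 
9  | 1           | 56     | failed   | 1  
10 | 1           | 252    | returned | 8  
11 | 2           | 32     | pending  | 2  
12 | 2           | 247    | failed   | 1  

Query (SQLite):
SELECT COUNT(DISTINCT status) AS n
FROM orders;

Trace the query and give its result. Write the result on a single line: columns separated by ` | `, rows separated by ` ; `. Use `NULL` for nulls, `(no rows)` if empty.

Count distinct non-NULL status values.

4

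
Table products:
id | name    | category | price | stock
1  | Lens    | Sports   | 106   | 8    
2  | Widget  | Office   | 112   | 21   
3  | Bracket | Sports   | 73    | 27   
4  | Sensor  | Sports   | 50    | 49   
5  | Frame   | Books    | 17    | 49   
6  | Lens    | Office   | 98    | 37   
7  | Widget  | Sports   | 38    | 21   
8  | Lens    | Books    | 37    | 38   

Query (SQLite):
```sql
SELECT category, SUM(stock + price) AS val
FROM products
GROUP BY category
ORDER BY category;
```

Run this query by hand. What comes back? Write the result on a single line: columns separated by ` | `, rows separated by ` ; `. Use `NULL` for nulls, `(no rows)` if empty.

Books | 141 ; Office | 268 ; Sports | 372

For each row compute stock + price.
Group by category; take SUM of the expression per group.
  Books: ids {5, 8} → SUM(stock + price)=141
  Office: ids {2, 6} → SUM(stock + price)=268
  Sports: ids {1, 3, 4, 7} → SUM(stock + price)=372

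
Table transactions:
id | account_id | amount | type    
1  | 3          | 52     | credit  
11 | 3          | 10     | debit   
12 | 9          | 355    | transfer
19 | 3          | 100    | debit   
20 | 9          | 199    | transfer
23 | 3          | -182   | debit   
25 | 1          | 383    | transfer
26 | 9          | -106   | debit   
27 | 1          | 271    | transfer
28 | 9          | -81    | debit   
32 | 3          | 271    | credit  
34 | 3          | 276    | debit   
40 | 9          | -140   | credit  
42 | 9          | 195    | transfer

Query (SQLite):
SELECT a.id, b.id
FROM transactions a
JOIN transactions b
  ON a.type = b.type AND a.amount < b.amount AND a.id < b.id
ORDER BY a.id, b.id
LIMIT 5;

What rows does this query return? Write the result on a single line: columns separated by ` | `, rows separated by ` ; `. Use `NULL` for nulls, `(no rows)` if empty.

1 | 32 ; 11 | 19 ; 11 | 34 ; 12 | 25 ; 19 | 34

Pairs (a,b) with same type, a.amount < b.amount, a.id < b.id.
type groups: credit:{1,32,40} debit:{11,19,23,26,28,34} transfer:{12,20,25,27,42}
Ordered by (a.id, b.id); first 5.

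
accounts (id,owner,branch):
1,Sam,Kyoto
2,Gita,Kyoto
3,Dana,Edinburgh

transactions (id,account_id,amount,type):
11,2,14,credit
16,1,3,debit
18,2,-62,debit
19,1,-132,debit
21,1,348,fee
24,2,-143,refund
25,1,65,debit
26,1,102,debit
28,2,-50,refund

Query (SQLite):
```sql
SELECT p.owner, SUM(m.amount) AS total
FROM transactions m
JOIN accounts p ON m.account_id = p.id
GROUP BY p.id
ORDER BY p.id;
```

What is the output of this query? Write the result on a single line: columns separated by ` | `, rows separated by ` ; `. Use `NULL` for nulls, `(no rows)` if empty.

Join each transactions row to its accounts via account_id.
Group joined rows by accounts.id; compute SUM(m.amount) per group.
  1: ids {16, 19, 21, 25, 26} → SUM(m.amount)=386
  2: ids {11, 18, 24, 28} → SUM(m.amount)=-241

Sam | 386 ; Gita | -241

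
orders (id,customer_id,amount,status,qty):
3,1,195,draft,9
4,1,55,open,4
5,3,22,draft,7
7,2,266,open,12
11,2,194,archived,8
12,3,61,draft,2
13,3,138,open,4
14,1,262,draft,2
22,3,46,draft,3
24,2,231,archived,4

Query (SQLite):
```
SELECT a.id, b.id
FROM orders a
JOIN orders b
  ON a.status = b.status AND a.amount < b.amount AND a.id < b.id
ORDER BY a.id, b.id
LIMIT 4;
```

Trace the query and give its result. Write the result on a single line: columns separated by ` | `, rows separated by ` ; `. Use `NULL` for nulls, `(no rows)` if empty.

3 | 14 ; 4 | 7 ; 4 | 13 ; 5 | 12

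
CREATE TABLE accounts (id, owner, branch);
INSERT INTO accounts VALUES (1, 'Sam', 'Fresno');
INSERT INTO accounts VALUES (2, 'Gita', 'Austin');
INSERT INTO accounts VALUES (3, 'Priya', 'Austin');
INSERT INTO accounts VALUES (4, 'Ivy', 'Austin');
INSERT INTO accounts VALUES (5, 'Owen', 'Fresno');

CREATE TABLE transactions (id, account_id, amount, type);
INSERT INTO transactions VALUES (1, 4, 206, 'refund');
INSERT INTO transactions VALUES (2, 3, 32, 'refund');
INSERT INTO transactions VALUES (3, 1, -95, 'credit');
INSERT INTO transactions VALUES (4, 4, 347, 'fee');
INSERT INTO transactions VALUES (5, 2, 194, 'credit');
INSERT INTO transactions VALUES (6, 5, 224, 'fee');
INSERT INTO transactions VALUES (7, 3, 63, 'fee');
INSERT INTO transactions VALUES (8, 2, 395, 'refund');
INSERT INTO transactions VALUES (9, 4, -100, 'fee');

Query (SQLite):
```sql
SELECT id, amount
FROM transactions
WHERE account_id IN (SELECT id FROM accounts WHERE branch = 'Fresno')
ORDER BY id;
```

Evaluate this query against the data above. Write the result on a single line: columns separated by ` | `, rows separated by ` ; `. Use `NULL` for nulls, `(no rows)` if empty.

Inner query: accounts.id where branch = 'Fresno'.
Outer: keep transactions rows whose account_id is in that set.
Inner query → {1, 5}

3 | -95 ; 6 | 224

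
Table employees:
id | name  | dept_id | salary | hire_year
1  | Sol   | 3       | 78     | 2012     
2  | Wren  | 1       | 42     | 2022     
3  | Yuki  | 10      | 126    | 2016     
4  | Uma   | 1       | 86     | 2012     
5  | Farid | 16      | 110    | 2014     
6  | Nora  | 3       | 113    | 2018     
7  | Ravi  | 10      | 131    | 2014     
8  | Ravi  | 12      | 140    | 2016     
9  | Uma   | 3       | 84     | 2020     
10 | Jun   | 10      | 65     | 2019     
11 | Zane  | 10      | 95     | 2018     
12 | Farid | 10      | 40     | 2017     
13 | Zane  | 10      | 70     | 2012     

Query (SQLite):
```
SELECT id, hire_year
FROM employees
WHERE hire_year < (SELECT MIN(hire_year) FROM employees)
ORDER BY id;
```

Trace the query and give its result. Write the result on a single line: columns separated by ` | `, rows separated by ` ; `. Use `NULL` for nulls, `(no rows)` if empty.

Scalar subquery: MIN(hire_year) over all employees rows = 2012.
Keep rows where hire_year < that value.

(no rows)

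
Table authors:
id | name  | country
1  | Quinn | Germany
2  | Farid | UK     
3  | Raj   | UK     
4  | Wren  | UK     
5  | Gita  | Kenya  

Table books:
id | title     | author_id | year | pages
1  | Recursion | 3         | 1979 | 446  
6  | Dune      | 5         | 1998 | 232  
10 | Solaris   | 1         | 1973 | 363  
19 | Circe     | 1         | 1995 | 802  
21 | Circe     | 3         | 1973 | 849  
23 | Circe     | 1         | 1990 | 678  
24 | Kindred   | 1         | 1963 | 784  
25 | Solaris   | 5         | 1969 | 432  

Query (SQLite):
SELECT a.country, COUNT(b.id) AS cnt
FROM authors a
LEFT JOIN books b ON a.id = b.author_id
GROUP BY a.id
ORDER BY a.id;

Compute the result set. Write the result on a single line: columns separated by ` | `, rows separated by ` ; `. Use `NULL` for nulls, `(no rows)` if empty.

LEFT JOIN keeps every authors row; unmatched ones get NULL for books columns.
Group by authors.id and compute COUNT(b.id). COUNT(col) of an all-NULL group is 0.
  1: ids {10, 19, 23, 24} → COUNT(b.id)=4
  2: ids {—} → COUNT(b.id)=0
  3: ids {1, 21} → COUNT(b.id)=2
  4: ids {—} → COUNT(b.id)=0
  5: ids {6, 25} → COUNT(b.id)=2

Germany | 4 ; UK | 0 ; UK | 2 ; UK | 0 ; Kenya | 2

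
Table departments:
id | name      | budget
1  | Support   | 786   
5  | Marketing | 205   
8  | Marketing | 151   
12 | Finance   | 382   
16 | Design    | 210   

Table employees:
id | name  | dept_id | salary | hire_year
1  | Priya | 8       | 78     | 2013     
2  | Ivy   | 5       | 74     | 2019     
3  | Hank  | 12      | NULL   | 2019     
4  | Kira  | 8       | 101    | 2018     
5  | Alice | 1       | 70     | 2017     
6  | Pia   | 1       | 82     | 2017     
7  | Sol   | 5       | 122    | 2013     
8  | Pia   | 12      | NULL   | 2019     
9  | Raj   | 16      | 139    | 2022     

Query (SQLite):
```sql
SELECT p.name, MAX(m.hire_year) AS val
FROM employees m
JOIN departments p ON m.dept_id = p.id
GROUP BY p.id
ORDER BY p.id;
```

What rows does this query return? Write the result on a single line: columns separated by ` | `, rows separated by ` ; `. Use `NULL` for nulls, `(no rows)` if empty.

Support | 2017 ; Marketing | 2019 ; Marketing | 2018 ; Finance | 2019 ; Design | 2022

Join each employees row to its departments via dept_id.
Group joined rows by departments.id; compute MAX(m.hire_year) per group.
  1: ids {5, 6} → MAX(m.hire_year)=2017
  5: ids {2, 7} → MAX(m.hire_year)=2019
  8: ids {1, 4} → MAX(m.hire_year)=2018
  12: ids {3, 8} → MAX(m.hire_year)=2019
  16: ids {9} → MAX(m.hire_year)=2022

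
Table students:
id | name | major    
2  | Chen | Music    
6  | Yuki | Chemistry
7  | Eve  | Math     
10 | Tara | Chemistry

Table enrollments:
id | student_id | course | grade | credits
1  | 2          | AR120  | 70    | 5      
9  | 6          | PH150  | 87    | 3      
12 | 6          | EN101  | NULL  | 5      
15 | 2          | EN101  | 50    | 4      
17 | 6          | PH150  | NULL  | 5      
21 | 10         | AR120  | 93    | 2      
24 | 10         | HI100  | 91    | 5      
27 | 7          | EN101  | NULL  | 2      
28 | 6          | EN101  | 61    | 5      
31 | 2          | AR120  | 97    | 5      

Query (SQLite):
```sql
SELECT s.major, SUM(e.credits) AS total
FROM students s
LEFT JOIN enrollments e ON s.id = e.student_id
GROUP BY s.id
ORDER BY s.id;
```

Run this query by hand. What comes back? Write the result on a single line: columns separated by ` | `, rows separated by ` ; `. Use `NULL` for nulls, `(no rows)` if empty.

LEFT JOIN keeps every students row; unmatched ones get NULL for enrollments columns.
Group by students.id and compute SUM(e.credits). SUM over an all-NULL group is NULL.
  2: ids {1, 15, 31} → SUM(e.credits)=14
  6: ids {9, 12, 17, 28} → SUM(e.credits)=18
  7: ids {27} → SUM(e.credits)=2
  10: ids {21, 24} → SUM(e.credits)=7

Music | 14 ; Chemistry | 18 ; Math | 2 ; Chemistry | 7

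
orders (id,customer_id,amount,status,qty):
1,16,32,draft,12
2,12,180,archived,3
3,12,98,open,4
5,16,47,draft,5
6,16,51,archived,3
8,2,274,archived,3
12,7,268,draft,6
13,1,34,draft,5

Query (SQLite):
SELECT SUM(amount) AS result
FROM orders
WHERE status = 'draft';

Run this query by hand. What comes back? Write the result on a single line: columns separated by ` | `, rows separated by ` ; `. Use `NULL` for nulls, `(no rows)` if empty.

381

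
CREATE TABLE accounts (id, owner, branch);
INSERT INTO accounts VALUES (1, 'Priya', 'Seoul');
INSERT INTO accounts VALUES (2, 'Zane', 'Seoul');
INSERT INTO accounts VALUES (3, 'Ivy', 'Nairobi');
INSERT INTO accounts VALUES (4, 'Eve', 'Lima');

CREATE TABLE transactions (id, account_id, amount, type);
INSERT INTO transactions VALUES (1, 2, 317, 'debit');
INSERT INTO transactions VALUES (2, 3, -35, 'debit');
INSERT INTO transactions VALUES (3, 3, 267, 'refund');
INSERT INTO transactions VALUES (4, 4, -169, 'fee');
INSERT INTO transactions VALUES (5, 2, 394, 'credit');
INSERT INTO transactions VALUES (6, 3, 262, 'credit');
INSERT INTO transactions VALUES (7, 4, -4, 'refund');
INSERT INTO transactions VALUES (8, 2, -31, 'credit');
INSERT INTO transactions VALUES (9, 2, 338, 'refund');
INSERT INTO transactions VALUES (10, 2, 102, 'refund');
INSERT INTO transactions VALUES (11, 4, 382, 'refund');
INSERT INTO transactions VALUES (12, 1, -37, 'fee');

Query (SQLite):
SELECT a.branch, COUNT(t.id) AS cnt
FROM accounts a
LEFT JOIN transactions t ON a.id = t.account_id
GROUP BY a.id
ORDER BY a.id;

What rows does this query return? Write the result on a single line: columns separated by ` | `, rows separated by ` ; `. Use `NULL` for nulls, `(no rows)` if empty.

LEFT JOIN keeps every accounts row; unmatched ones get NULL for transactions columns.
Group by accounts.id and compute COUNT(t.id). COUNT(col) of an all-NULL group is 0.
  1: ids {12} → COUNT(t.id)=1
  2: ids {1, 5, 8, 9, 10} → COUNT(t.id)=5
  3: ids {2, 3, 6} → COUNT(t.id)=3
  4: ids {4, 7, 11} → COUNT(t.id)=3

Seoul | 1 ; Seoul | 5 ; Nairobi | 3 ; Lima | 3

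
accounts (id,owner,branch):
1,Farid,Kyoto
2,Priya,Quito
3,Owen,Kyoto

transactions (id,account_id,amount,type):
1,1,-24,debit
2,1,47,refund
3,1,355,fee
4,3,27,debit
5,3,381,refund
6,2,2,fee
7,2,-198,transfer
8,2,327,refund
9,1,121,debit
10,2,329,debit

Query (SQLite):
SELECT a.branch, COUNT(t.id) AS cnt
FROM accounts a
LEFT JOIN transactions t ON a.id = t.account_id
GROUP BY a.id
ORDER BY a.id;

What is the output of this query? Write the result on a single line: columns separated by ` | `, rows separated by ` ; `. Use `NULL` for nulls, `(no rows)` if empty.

LEFT JOIN keeps every accounts row; unmatched ones get NULL for transactions columns.
Group by accounts.id and compute COUNT(t.id). COUNT(col) of an all-NULL group is 0.
  1: ids {1, 2, 3, 9} → COUNT(t.id)=4
  2: ids {6, 7, 8, 10} → COUNT(t.id)=4
  3: ids {4, 5} → COUNT(t.id)=2

Kyoto | 4 ; Quito | 4 ; Kyoto | 2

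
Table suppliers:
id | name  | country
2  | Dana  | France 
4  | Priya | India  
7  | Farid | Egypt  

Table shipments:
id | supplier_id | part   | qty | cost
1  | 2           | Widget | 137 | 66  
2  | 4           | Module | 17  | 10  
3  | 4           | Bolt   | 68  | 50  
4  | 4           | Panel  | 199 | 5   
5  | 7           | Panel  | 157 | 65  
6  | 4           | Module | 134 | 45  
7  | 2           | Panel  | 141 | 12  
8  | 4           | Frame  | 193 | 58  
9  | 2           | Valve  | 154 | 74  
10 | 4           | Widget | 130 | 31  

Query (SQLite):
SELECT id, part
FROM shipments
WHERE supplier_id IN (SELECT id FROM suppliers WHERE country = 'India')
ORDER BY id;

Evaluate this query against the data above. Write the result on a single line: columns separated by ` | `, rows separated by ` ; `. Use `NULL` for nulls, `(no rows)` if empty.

Inner query: suppliers.id where country = 'India'.
Outer: keep shipments rows whose supplier_id is in that set.
Inner query → {4}

2 | Module ; 3 | Bolt ; 4 | Panel ; 6 | Module ; 8 | Frame ; 10 | Widget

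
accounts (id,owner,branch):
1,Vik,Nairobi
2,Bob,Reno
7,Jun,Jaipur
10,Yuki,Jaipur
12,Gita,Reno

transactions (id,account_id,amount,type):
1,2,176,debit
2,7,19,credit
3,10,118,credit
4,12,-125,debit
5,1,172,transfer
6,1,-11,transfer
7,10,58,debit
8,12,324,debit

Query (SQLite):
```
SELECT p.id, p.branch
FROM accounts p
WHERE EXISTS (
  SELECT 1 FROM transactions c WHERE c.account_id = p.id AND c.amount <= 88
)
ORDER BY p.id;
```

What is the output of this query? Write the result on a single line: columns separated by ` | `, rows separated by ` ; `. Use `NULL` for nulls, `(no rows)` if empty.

1 | Nairobi ; 7 | Jaipur ; 10 | Jaipur ; 12 | Reno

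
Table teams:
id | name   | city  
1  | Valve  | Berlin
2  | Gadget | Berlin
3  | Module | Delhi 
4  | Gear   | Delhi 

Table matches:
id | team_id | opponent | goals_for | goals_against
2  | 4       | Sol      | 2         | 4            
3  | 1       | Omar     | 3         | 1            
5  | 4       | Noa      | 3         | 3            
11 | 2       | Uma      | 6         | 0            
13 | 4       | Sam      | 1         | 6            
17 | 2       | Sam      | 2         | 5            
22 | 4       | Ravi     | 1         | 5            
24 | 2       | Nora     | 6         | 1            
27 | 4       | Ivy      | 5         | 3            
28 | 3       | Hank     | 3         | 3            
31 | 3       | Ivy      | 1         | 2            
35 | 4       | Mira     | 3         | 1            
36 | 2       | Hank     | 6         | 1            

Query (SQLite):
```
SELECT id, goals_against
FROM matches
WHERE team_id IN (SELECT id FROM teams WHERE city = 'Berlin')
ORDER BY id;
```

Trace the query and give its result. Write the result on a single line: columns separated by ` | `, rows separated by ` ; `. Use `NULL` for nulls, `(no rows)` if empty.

3 | 1 ; 11 | 0 ; 17 | 5 ; 24 | 1 ; 36 | 1

Inner query: teams.id where city = 'Berlin'.
Outer: keep matches rows whose team_id is in that set.
Inner query → {1, 2}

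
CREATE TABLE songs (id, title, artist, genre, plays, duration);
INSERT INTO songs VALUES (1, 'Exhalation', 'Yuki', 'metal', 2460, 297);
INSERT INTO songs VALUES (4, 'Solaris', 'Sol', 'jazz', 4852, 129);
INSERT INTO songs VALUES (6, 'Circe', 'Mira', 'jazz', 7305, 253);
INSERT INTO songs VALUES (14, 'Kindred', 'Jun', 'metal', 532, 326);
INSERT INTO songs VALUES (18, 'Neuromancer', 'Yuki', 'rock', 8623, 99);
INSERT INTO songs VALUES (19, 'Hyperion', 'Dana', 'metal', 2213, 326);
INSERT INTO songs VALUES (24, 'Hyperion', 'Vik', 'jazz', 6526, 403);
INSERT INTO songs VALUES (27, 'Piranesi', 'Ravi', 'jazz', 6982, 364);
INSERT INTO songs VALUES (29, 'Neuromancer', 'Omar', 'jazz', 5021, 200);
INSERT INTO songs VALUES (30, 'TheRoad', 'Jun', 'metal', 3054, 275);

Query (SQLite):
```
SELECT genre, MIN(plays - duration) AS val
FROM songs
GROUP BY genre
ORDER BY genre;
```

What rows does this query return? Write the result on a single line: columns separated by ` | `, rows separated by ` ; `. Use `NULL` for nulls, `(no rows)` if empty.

jazz | 4723 ; metal | 206 ; rock | 8524

For each row compute plays - duration.
Group by genre; take MIN of the expression per group.
  jazz: ids {4, 6, 24, 27, 29} → MIN(plays - duration)=4723
  metal: ids {1, 14, 19, 30} → MIN(plays - duration)=206
  rock: ids {18} → MIN(plays - duration)=8524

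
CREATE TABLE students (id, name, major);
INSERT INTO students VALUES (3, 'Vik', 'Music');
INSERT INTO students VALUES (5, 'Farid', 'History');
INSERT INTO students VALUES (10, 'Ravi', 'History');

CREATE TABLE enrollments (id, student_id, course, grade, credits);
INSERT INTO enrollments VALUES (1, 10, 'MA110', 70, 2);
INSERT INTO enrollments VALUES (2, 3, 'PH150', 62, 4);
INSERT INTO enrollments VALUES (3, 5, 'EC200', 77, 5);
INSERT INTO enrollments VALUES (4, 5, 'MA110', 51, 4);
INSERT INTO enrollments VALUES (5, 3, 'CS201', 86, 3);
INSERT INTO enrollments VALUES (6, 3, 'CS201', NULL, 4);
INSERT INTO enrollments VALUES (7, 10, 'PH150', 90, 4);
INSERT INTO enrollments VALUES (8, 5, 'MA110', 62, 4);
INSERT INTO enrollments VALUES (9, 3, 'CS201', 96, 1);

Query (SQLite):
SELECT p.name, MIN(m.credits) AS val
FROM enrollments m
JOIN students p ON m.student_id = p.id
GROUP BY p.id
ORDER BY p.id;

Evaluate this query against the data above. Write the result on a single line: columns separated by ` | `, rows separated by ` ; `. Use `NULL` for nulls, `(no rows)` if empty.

Vik | 1 ; Farid | 4 ; Ravi | 2

Join each enrollments row to its students via student_id.
Group joined rows by students.id; compute MIN(m.credits) per group.
  3: ids {2, 5, 6, 9} → MIN(m.credits)=1
  5: ids {3, 4, 8} → MIN(m.credits)=4
  10: ids {1, 7} → MIN(m.credits)=2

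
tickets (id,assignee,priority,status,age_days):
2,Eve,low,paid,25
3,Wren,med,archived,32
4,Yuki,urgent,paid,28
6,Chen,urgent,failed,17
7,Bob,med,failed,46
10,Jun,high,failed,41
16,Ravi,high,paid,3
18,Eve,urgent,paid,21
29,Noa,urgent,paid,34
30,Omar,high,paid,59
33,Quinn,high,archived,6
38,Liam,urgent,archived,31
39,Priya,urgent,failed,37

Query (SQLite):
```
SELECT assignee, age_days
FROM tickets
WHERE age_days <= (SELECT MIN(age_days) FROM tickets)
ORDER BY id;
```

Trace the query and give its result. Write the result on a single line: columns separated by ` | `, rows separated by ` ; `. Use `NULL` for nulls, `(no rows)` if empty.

Ravi | 3

Scalar subquery: MIN(age_days) over all tickets rows = 3.
Keep rows where age_days <= that value.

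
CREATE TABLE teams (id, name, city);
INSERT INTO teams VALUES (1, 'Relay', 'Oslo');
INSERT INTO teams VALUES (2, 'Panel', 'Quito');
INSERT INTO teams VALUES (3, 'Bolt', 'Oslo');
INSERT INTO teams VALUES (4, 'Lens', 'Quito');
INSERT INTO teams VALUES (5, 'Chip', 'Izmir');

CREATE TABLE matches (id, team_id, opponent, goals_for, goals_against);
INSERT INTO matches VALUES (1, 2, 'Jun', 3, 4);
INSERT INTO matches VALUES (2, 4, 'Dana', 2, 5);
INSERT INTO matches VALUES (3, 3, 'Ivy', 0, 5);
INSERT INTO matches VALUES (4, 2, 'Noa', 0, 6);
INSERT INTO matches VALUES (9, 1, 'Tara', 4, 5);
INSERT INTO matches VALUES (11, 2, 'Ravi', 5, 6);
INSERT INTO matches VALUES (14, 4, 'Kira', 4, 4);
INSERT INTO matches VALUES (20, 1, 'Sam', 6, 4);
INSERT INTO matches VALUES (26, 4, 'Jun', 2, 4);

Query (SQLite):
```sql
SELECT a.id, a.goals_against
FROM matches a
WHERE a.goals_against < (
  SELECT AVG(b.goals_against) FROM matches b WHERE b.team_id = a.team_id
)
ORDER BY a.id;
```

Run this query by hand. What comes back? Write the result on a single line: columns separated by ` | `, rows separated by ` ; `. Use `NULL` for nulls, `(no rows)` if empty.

For each matches row a, compute AVG(goals_against) over rows sharing a.team_id.
Keep row a if a.goals_against < that per-group AVG.
  team_id=1: AVG(goals_against) = 4.5
  team_id=2: AVG(goals_against) = 5.333333
  team_id=3: AVG(goals_against) = 5.0
  team_id=4: AVG(goals_against) = 4.333333

1 | 4 ; 14 | 4 ; 20 | 4 ; 26 | 4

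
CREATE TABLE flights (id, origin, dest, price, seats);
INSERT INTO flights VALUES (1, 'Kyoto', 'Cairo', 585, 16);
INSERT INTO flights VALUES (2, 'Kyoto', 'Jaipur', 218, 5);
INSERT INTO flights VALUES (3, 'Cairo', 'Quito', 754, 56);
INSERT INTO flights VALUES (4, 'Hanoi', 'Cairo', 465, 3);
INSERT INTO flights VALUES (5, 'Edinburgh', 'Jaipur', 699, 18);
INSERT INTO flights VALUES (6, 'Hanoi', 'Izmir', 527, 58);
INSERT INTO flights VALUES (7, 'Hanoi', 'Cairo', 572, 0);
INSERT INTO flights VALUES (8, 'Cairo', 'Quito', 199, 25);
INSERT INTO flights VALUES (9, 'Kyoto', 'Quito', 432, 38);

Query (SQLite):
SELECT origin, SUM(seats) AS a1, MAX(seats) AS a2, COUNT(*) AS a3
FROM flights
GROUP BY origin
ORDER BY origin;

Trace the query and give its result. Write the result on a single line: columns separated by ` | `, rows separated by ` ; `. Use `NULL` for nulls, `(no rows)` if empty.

Cairo | 81 | 56 | 2 ; Edinburgh | 18 | 18 | 1 ; Hanoi | 61 | 58 | 3 ; Kyoto | 59 | 38 | 3

Group flights by origin.
Per group compute: SUM(seats), MAX(seats), COUNT(*).
  Cairo: ids {3, 8} → SUM(seats)=81, MAX(seats)=56, COUNT(*)=2
  Edinburgh: ids {5} → SUM(seats)=18, MAX(seats)=18, COUNT(*)=1
  Hanoi: ids {4, 6, 7} → SUM(seats)=61, MAX(seats)=58, COUNT(*)=3
  Kyoto: ids {1, 2, 9} → SUM(seats)=59, MAX(seats)=38, COUNT(*)=3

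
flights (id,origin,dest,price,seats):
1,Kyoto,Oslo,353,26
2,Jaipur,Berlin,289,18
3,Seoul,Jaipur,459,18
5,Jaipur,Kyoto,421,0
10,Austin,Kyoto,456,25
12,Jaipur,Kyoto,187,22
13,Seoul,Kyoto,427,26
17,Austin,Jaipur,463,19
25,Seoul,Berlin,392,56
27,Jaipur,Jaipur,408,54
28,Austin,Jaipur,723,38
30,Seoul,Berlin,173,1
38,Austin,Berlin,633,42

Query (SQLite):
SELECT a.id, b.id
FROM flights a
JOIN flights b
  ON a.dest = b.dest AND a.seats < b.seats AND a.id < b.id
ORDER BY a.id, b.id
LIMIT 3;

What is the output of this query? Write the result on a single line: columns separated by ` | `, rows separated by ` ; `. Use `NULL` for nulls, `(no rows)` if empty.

Pairs (a,b) with same dest, a.seats < b.seats, a.id < b.id.
dest groups: Berlin:{2,25,30,38} Jaipur:{3,17,27,28} Kyoto:{5,10,12,13} Oslo:{1}
Ordered by (a.id, b.id); first 3.

2 | 25 ; 2 | 38 ; 3 | 17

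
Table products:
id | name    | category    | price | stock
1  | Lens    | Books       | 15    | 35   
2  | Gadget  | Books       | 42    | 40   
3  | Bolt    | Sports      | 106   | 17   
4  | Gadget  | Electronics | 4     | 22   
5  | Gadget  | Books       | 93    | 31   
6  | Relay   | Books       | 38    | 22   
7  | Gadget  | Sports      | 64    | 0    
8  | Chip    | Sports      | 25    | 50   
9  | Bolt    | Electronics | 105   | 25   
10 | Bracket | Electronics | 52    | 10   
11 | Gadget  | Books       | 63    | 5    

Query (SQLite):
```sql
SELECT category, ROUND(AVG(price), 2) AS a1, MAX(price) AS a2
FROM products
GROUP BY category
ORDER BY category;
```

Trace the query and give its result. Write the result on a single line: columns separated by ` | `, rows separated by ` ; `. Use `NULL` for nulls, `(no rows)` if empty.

Group products by category.
Per group compute: ROUND(AVG(price), 2), MAX(price).
  Books: ids {1, 2, 5, 6, 11} → ROUND(AVG(price), 2)=50.2, MAX(price)=93
  Electronics: ids {4, 9, 10} → ROUND(AVG(price), 2)=53.67, MAX(price)=105
  Sports: ids {3, 7, 8} → ROUND(AVG(price), 2)=65, MAX(price)=106

Books | 50.2 | 93 ; Electronics | 53.67 | 105 ; Sports | 65 | 106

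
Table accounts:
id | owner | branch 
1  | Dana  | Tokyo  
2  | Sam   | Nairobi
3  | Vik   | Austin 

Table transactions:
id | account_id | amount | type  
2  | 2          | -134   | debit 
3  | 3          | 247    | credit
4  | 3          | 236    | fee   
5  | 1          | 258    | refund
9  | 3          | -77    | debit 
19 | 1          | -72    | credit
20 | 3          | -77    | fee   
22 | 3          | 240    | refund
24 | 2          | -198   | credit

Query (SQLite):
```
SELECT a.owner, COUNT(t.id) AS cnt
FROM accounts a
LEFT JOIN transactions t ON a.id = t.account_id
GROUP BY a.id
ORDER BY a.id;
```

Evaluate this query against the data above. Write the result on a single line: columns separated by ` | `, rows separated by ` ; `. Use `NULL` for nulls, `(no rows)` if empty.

LEFT JOIN keeps every accounts row; unmatched ones get NULL for transactions columns.
Group by accounts.id and compute COUNT(t.id). COUNT(col) of an all-NULL group is 0.
  1: ids {5, 19} → COUNT(t.id)=2
  2: ids {2, 24} → COUNT(t.id)=2
  3: ids {3, 4, 9, 20, 22} → COUNT(t.id)=5

Dana | 2 ; Sam | 2 ; Vik | 5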